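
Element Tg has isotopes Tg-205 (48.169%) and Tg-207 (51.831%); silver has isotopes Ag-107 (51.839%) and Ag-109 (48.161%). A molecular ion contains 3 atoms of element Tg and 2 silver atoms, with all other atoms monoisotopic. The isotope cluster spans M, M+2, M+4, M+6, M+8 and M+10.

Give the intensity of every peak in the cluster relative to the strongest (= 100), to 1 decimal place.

9.5 : 48.5 : 98.6 : 100.0 : 50.7 : 10.3

Element Tg pattern (n=3): 0.11176425 : 0.36078303 : 0.3882112 : 0.13924152
Silver pattern (n=2): 0.26872819 : 0.49932362 : 0.23194819
Convolve the two distributions (both contribute in 2-u steps):
  M: 0.11176425×0.26872819 = 0.030034
  M+2: 0.11176425×0.49932362 + 0.36078303×0.26872819 = 0.152759
  M+4: 0.11176425×0.23194819 + 0.36078303×0.49932362 + 0.3882112×0.26872819 = 0.310394
  M+6: 0.36078303×0.23194819 + 0.3882112×0.49932362 + 0.13924152×0.26872819 = 0.314944
  M+8: 0.3882112×0.23194819 + 0.13924152×0.49932362 = 0.159571
  M+10: 0.13924152×0.23194819 = 0.032297
Scale to base peak (0.314944) = 100: 9.5 : 48.5 : 98.6 : 100.0 : 50.7 : 10.3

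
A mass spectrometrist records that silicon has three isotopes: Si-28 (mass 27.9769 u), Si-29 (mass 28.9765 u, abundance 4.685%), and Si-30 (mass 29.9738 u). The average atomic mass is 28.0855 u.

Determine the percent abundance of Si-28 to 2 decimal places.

92.22%

The remaining 95.315% is split between Si-28 (fraction x) and Si-30 (fraction 0.95315 − x).
Substituting: 27.9769x + 29.9738(0.95315 − x) = 26.727950975
(27.9769 − 29.9738)x = -1.841576495  ⇒  x = 0.92222, y = 0.03093
Si-28: 92.22%, Si-30: 3.09%.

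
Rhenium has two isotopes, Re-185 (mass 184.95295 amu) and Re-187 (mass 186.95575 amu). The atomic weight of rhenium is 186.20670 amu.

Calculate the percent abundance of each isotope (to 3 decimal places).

With x = fraction of Re-185 (so Re-187 is 1 − x):
184.95295·x + 186.95575·(1 − x) = 186.20670
(184.95295 − 186.95575)·x = 186.20670 − 186.95575
x = -0.74905 / -2.00280 = 0.37400 → 37.400% Re-185, 62.600% Re-187.

Re-185: 37.400%, Re-187: 62.600%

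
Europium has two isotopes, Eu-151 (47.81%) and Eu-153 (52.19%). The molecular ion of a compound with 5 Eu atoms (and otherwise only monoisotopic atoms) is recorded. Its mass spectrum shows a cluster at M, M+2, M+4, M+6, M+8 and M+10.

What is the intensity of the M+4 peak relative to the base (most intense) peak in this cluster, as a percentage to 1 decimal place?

91.6%

Term probabilities: M 0.0250, M+2 0.1363, M+4 0.2977, M+6 0.3249, M+8 0.1774, M+10 0.0387. Base peak = M+6.
P(M+6) = C(5,3) × 0.4781^2 × 0.5219^3 = 10 × 0.22857961 × 0.14215492 = 0.324937 (base)
P(M+4) = C(5,2) × 0.4781^3 × 0.5219^2 = 10 × 0.10928391 × 0.27237961 = 0.297667
Relative intensity = 0.297667 / 0.324937 × 100 = 91.6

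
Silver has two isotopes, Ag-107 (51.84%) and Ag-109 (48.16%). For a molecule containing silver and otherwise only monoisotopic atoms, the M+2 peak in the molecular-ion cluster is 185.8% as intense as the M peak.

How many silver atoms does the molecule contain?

The M+2/M ratio from n Ag atoms is n · q/p = n · 0.4816/0.5184.
n = 1.858 × 0.5184/0.4816 = 2.00 ≈ 2

2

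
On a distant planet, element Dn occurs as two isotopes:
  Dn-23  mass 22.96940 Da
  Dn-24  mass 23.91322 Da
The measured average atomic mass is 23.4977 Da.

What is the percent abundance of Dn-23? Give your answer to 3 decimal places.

44.025%

Writing the weighted mean with unknown fraction x of Dn-23:
22.96940·x + 23.91322·(1 − x) = 23.4977
(22.96940 − 23.91322)·x = 23.4977 − 23.91322
x = -0.41552 / -0.94382 = 0.44025 → 44.025% Dn-23, 55.975% Dn-24.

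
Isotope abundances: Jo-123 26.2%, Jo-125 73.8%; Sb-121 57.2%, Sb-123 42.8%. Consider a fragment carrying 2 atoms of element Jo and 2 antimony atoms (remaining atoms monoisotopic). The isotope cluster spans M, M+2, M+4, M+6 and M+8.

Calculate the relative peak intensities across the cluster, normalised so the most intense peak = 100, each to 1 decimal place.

5.9 : 42.1 : 100.0 : 88.8 : 26.2

Element Jo pattern (n=2): 0.068644 : 0.386712 : 0.544644
Antimony pattern (n=2): 0.327184 : 0.489632 : 0.183184
Convolve the two distributions (both contribute in 2-u steps):
  M: 0.068644×0.327184 = 0.022459
  M+2: 0.068644×0.489632 + 0.386712×0.327184 = 0.160136
  M+4: 0.068644×0.183184 + 0.386712×0.489632 + 0.544644×0.327184 = 0.380120
  M+6: 0.386712×0.183184 + 0.544644×0.489632 = 0.337515
  M+8: 0.544644×0.183184 = 0.099770
Scale to base peak (0.380120) = 100: 5.9 : 42.1 : 100.0 : 88.8 : 26.2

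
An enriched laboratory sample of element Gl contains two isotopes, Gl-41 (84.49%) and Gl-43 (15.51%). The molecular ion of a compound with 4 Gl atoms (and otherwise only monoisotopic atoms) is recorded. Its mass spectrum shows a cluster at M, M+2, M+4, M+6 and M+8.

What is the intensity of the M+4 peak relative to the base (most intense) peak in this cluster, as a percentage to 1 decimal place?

Binomial terms of (0.8449 + 0.1551)^4: M 0.5096, M+2 0.3742, M+4 0.1030, M+6 0.0126, M+8 0.0006 → M is the base peak.
P(M) = C(4,0) × 0.8449^4 × 0.1551^0 = 1 × 0.5095904 × 1.0000 = 0.509590 (base)
P(M+4) = C(4,2) × 0.8449^2 × 0.1551^2 = 6 × 0.71385601 × 0.02405601 = 0.103035
Relative intensity = 0.103035 / 0.509590 × 100 = 20.2

20.2%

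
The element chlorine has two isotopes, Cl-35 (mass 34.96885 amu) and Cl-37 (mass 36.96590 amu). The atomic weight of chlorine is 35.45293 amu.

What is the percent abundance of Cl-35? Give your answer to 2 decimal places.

Let x be the fractional abundance of Cl-35; then Cl-37 has abundance 1 − x.
34.96885·x + 36.96590·(1 − x) = 35.45293
(34.96885 − 36.96590)·x = 35.45293 − 36.96590
x = -1.51297 / -1.99705 = 0.75760 → 75.76% Cl-35, 24.24% Cl-37.

75.76%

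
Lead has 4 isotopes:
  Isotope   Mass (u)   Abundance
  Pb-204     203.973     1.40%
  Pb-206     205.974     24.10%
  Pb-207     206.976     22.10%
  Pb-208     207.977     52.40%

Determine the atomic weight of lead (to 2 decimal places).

207.22 u

Ar = Σ fᵢ·mᵢ = 0.0140 × 203.973 + 0.2410 × 205.974 + 0.2210 × 206.976 + 0.5240 × 207.977
= 2.8556 + 49.6397 + 45.7417 + 108.9799 = 207.2169 u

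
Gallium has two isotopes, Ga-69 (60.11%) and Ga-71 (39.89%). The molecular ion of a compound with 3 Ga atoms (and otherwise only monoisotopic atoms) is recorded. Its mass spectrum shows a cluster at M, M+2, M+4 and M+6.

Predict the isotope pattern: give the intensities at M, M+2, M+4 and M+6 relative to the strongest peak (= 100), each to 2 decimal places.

Each Ga atom is independently Ga-69 (p = 0.6011) or Ga-71 (q = 0.3989); the cluster is the binomial expansion (p + q)^3.
P(M) = 0.6011^3 = 0.217190
P(M+2) = 3 × 0.6011^2 × 0.3989^1 = 0.432393
P(M+4) = 3 × 0.6011^1 × 0.3989^2 = 0.286943
P(M+6) = 0.3989^3 = 0.063473
The M+2 peak is largest (0.432393); scaling to 100 gives 50.23 : 100.00 : 66.36 : 14.68.

50.23 : 100.00 : 66.36 : 14.68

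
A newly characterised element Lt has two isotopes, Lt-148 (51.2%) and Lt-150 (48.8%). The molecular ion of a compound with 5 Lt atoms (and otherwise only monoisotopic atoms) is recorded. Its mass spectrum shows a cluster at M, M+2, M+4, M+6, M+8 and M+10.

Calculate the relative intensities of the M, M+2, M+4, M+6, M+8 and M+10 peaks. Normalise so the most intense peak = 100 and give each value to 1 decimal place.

11.0 : 52.5 : 100.0 : 95.3 : 45.4 : 8.7

The 5 Lt atoms are independent, so intensities follow the terms of (0.512 + 0.488)^5.
P(M) = 0.512^5 = 0.035184
P(M+2) = 5 × 0.512^4 × 0.488^1 = 0.167676
P(M+4) = 10 × 0.512^3 × 0.488^2 = 0.319631
P(M+6) = 10 × 0.512^2 × 0.488^3 = 0.304649
P(M+8) = 5 × 0.512^1 × 0.488^4 = 0.145184
P(M+10) = 0.488^5 = 0.027676
The M+4 peak is largest (0.319631); scaling to 100 gives 11.0 : 52.5 : 100.0 : 95.3 : 45.4 : 8.7.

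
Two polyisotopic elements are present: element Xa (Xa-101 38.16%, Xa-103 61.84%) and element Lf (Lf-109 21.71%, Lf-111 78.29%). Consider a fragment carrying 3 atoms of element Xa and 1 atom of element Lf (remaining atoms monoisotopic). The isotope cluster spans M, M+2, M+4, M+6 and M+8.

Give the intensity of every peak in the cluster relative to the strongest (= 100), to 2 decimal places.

3.06 : 25.92 : 77.79 : 100.00 : 46.98

Element Xa pattern (n=3): 0.05556804 : 0.27015155 : 0.43779277 : 0.23648764
Element Lf pattern (n=1): 0.2171 : 0.7829
Convolve the two distributions (both contribute in 2-u steps):
  M: 0.05556804×0.2171 = 0.012064
  M+2: 0.05556804×0.7829 + 0.27015155×0.2171 = 0.102154
  M+4: 0.27015155×0.7829 + 0.43779277×0.2171 = 0.306546
  M+6: 0.43779277×0.7829 + 0.23648764×0.2171 = 0.394089
  M+8: 0.23648764×0.7829 = 0.185146
Scale to base peak (0.394089) = 100: 3.06 : 25.92 : 77.79 : 100.00 : 46.98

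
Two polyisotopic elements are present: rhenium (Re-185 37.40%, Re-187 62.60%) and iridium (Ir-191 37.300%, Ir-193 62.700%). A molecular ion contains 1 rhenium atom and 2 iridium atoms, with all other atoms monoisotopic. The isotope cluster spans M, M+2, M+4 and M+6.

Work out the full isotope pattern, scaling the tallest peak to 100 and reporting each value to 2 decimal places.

11.83 : 59.57 : 100.00 : 55.95

Rhenium pattern (n=1): 0.3740 : 0.6260
Iridium pattern (n=2): 0.139129 : 0.467742 : 0.393129
Convolve the two distributions (both contribute in 2-u steps):
  M: 0.3740×0.139129 = 0.052034
  M+2: 0.3740×0.467742 + 0.6260×0.139129 = 0.262030
  M+4: 0.3740×0.393129 + 0.6260×0.467742 = 0.439837
  M+6: 0.6260×0.393129 = 0.246099
Scale to base peak (0.439837) = 100: 11.83 : 59.57 : 100.00 : 55.95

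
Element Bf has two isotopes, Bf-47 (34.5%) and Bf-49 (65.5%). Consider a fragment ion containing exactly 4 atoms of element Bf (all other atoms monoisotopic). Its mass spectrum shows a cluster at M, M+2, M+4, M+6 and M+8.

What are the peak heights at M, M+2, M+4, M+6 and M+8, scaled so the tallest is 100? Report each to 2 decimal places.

Each Bf atom is independently Bf-47 (p = 0.345) or Bf-49 (q = 0.655); the cluster is the binomial expansion (p + q)^4.
P(M) = 0.345^4 = 0.014167
P(M+2) = 4 × 0.345^3 × 0.655^1 = 0.107587
P(M+4) = 6 × 0.345^2 × 0.655^2 = 0.306388
P(M+6) = 4 × 0.345^1 × 0.655^3 = 0.387796
P(M+8) = 0.655^4 = 0.184062
The M+6 peak is largest (0.387796); scaling to 100 gives 3.65 : 27.74 : 79.01 : 100.00 : 47.46.

3.65 : 27.74 : 79.01 : 100.00 : 47.46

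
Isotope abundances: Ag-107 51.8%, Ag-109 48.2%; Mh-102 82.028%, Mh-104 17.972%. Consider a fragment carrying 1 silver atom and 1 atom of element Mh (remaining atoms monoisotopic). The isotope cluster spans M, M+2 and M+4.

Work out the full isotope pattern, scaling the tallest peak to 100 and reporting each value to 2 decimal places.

Silver pattern (n=1): 0.5180 : 0.4820
Element Mh pattern (n=1): 0.82028 : 0.17972
Convolve the two distributions (both contribute in 2-u steps):
  M: 0.5180×0.82028 = 0.424905
  M+2: 0.5180×0.17972 + 0.4820×0.82028 = 0.488470
  M+4: 0.4820×0.17972 = 0.086625
Scale to base peak (0.488470) = 100: 86.99 : 100.00 : 17.73

86.99 : 100.00 : 17.73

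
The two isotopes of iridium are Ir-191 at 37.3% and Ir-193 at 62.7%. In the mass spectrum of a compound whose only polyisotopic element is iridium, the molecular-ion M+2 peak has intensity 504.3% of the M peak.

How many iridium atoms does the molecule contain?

With n Ir atoms, P(M+2)/P(M) = C(n,1)·p^(n−1)q / p^n = n·q/p = n · 0.627/0.373.
n = 5.043 × 0.373/0.627 = 3.00 ≈ 3

3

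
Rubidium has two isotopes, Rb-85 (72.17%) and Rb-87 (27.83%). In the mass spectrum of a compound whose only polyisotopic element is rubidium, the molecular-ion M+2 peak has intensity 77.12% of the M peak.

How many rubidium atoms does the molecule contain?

With n Rb atoms, P(M+2)/P(M) = C(n,1)·p^(n−1)q / p^n = n·q/p = n · 0.2783/0.7217.
n = 0.7712 × 0.7217/0.2783 = 2.00 ≈ 2

2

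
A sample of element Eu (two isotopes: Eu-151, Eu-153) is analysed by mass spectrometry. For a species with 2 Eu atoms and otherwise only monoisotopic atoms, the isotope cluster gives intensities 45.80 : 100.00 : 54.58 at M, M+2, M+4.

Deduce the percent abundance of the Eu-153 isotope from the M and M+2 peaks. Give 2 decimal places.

52.19%

Let p = fractional abundance of Eu-151. I(M+2)/I(M) = [C(2,1)·p^1·(1−p)] / p^2 = 2·(1−p)/p = 100.00/45.80 = 2.1834
(1−p)/p = 2.1834/2 = 1.0917  ⇒  p = 1/(1 + 1.0917) = 0.4781
Eu-151: 47.81%, Eu-153: 52.19%.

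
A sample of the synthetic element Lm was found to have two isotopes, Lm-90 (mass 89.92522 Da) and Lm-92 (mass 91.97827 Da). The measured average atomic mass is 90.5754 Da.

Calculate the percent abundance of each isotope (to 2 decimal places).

With x = fraction of Lm-90 (so Lm-92 is 1 − x):
89.92522·x + 91.97827·(1 − x) = 90.5754
(89.92522 − 91.97827)·x = 90.5754 − 91.97827
x = -1.40287 / -2.05305 = 0.68331 → 68.33% Lm-90, 31.67% Lm-92.

Lm-90: 68.33%, Lm-92: 31.67%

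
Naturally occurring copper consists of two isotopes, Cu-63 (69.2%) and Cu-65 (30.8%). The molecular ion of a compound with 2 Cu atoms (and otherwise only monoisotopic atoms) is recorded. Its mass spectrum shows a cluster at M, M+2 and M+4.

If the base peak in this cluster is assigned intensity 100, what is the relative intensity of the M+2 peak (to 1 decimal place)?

89.0

Binomial terms of (0.692 + 0.308)^2: M 0.4789, M+2 0.4263, M+4 0.0949 → M is the base peak.
P(M) = C(2,0) × 0.692^2 × 0.308^0 = 1 × 0.478864 × 1.0000 = 0.478864 (base)
P(M+2) = C(2,1) × 0.692^1 × 0.308^1 = 2 × 0.6920 × 0.3080 = 0.426272
Relative intensity = 0.426272 / 0.478864 × 100 = 89.0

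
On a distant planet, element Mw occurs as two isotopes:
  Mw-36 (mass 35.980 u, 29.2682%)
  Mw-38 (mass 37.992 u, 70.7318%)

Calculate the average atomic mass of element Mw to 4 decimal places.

37.4031 u

Weight each isotope mass by its fractional abundance: 0.292682 × 35.980 + 0.707318 × 37.992
= 10.53070 + 26.87243 = 37.40313 u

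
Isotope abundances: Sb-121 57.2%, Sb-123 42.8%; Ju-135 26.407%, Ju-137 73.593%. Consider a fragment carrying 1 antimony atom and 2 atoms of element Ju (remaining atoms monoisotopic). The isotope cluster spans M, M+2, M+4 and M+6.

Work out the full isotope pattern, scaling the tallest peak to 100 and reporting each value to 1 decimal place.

Antimony pattern (n=1): 0.5720 : 0.4280
Element Ju pattern (n=2): 0.06973296 : 0.38867407 : 0.54159296
Convolve the two distributions (both contribute in 2-u steps):
  M: 0.5720×0.06973296 = 0.039887
  M+2: 0.5720×0.38867407 + 0.4280×0.06973296 = 0.252167
  M+4: 0.5720×0.54159296 + 0.4280×0.38867407 = 0.476144
  M+6: 0.4280×0.54159296 = 0.231802
Scale to base peak (0.476144) = 100: 8.4 : 53.0 : 100.0 : 48.7

8.4 : 53.0 : 100.0 : 48.7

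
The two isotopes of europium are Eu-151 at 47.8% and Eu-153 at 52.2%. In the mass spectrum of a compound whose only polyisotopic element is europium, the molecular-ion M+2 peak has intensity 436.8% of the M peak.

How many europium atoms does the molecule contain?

4

With n Eu atoms, P(M+2)/P(M) = C(n,1)·p^(n−1)q / p^n = n·q/p = n · 0.522/0.478.
n = 4.368 × 0.478/0.522 = 4.00 ≈ 4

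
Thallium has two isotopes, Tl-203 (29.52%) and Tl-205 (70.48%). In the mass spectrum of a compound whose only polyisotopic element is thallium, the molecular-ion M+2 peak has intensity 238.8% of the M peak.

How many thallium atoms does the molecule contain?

The M+2/M ratio from n Tl atoms is n · q/p = n · 0.7048/0.2952.
n = 2.388 × 0.2952/0.7048 = 1.00 ≈ 1

1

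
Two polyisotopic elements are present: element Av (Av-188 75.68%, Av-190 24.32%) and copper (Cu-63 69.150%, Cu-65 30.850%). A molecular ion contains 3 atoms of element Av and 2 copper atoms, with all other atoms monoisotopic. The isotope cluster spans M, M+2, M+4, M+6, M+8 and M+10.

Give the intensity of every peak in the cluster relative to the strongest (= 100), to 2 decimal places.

53.87 : 100.00 : 73.75 : 27.02 : 4.92 : 0.36

Element Av pattern (n=3): 0.43345435 : 0.41787566 : 0.13428562 : 0.01438437
Copper pattern (n=2): 0.47817225 : 0.4266555 : 0.09517225
Convolve the two distributions (both contribute in 2-u steps):
  M: 0.43345435×0.47817225 = 0.207266
  M+2: 0.43345435×0.4266555 + 0.41787566×0.47817225 = 0.384752
  M+4: 0.43345435×0.09517225 + 0.41787566×0.4266555 + 0.13428562×0.47817225 = 0.283753
  M+6: 0.41787566×0.09517225 + 0.13428562×0.4266555 + 0.01438437×0.47817225 = 0.103942
  M+8: 0.13428562×0.09517225 + 0.01438437×0.4266555 = 0.018917
  M+10: 0.01438437×0.09517225 = 0.001369
Scale to base peak (0.384752) = 100: 53.87 : 100.00 : 73.75 : 27.02 : 4.92 : 0.36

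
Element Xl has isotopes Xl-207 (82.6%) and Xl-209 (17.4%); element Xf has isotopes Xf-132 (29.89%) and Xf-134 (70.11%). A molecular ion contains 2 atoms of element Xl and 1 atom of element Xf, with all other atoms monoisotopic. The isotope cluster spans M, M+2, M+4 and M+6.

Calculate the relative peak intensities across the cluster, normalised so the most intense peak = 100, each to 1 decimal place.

Element Xl pattern (n=2): 0.682276 : 0.287448 : 0.030276
Element Xf pattern (n=1): 0.2989 : 0.7011
Convolve the two distributions (both contribute in 2-u steps):
  M: 0.682276×0.2989 = 0.203932
  M+2: 0.682276×0.7011 + 0.287448×0.2989 = 0.564262
  M+4: 0.287448×0.7011 + 0.030276×0.2989 = 0.210579
  M+6: 0.030276×0.7011 = 0.021227
Scale to base peak (0.564262) = 100: 36.1 : 100.0 : 37.3 : 3.8

36.1 : 100.0 : 37.3 : 3.8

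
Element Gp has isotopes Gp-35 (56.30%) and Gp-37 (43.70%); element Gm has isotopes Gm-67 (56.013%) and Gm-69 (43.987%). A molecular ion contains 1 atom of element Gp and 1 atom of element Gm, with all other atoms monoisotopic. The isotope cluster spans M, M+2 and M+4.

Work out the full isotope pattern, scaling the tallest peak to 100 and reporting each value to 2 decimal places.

64.04 : 100.00 : 39.04

Element Gp pattern (n=1): 0.5630 : 0.4370
Element Gm pattern (n=1): 0.56013 : 0.43987
Convolve the two distributions (both contribute in 2-u steps):
  M: 0.5630×0.56013 = 0.315353
  M+2: 0.5630×0.43987 + 0.4370×0.56013 = 0.492424
  M+4: 0.4370×0.43987 = 0.192223
Scale to base peak (0.492424) = 100: 64.04 : 100.00 : 39.04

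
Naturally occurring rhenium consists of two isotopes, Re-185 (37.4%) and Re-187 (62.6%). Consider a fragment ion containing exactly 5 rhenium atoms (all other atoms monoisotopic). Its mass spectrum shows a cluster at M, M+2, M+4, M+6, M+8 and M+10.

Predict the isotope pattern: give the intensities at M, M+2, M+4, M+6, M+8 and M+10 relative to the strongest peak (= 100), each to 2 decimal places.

2.13 : 17.85 : 59.74 : 100.00 : 83.69 : 28.02

Expanding (0.374 + 0.626)^5:
P(M) = 0.374^5 = 0.007317
P(M+2) = 5 × 0.374^4 × 0.626^1 = 0.061239
P(M+4) = 10 × 0.374^3 × 0.626^2 = 0.205005
P(M+6) = 10 × 0.374^2 × 0.626^3 = 0.343136
P(M+8) = 5 × 0.374^1 × 0.626^4 = 0.287170
P(M+10) = 0.626^5 = 0.096133
The M+6 peak is largest (0.343136); scaling to 100 gives 2.13 : 17.85 : 59.74 : 100.00 : 83.69 : 28.02.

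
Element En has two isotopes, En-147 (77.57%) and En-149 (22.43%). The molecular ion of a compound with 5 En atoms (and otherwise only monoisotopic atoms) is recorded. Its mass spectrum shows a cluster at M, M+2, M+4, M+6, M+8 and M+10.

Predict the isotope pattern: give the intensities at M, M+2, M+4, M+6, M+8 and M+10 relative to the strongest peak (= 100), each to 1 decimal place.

69.2 : 100.0 : 57.8 : 16.7 : 2.4 : 0.1

Each En atom is independently En-147 (p = 0.7757) or En-149 (q = 0.2243); the cluster is the binomial expansion (p + q)^5.
P(M) = 0.7757^5 = 0.280846
P(M+2) = 5 × 0.7757^4 × 0.2243^1 = 0.406045
P(M+4) = 10 × 0.7757^3 × 0.2243^2 = 0.234823
P(M+6) = 10 × 0.7757^2 × 0.2243^3 = 0.067901
P(M+8) = 5 × 0.7757^1 × 0.2243^4 = 0.009817
P(M+10) = 0.2243^5 = 0.000568
The M+2 peak is largest (0.406045); scaling to 100 gives 69.2 : 100.0 : 57.8 : 16.7 : 2.4 : 0.1.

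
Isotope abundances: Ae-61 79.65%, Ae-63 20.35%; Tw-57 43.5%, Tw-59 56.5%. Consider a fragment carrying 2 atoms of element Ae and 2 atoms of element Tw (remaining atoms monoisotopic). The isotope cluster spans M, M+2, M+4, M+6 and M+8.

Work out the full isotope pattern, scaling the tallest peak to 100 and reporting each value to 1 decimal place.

Element Ae pattern (n=2): 0.63441225 : 0.3241755 : 0.04141225
Element Tw pattern (n=2): 0.189225 : 0.49155 : 0.319225
Convolve the two distributions (both contribute in 2-u steps):
  M: 0.63441225×0.189225 = 0.120047
  M+2: 0.63441225×0.49155 + 0.3241755×0.189225 = 0.373187
  M+4: 0.63441225×0.319225 + 0.3241755×0.49155 + 0.04141225×0.189225 = 0.369705
  M+6: 0.3241755×0.319225 + 0.04141225×0.49155 = 0.123841
  M+8: 0.04141225×0.319225 = 0.013220
Scale to base peak (0.373187) = 100: 32.2 : 100.0 : 99.1 : 33.2 : 3.5

32.2 : 100.0 : 99.1 : 33.2 : 3.5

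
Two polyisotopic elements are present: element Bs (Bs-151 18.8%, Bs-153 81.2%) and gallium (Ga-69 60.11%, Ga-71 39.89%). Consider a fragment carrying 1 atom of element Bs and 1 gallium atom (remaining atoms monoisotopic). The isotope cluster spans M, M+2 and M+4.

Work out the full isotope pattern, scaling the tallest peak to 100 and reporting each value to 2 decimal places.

20.07 : 100.00 : 57.52

Element Bs pattern (n=1): 0.1880 : 0.8120
Gallium pattern (n=1): 0.6011 : 0.3989
Convolve the two distributions (both contribute in 2-u steps):
  M: 0.1880×0.6011 = 0.113007
  M+2: 0.1880×0.3989 + 0.8120×0.6011 = 0.563086
  M+4: 0.8120×0.3989 = 0.323907
Scale to base peak (0.563086) = 100: 20.07 : 100.00 : 57.52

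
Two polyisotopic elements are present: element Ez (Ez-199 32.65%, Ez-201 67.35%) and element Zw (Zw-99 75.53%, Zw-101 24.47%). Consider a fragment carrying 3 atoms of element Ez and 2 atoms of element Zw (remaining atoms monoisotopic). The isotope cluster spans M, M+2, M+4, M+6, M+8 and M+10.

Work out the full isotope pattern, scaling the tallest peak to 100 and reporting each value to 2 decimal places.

Element Ez pattern (n=3): 0.03480563 : 0.21538985 : 0.4443034 : 0.30550112
Element Zw pattern (n=2): 0.57047809 : 0.36964382 : 0.05987809
Convolve the two distributions (both contribute in 2-u steps):
  M: 0.03480563×0.57047809 = 0.019856
  M+2: 0.03480563×0.36964382 + 0.21538985×0.57047809 = 0.135741
  M+4: 0.03480563×0.05987809 + 0.21538985×0.36964382 + 0.4443034×0.57047809 = 0.335167
  M+6: 0.21538985×0.05987809 + 0.4443034×0.36964382 + 0.30550112×0.57047809 = 0.351413
  M+8: 0.4443034×0.05987809 + 0.30550112×0.36964382 = 0.139531
  M+10: 0.30550112×0.05987809 = 0.018293
Scale to base peak (0.351413) = 100: 5.65 : 38.63 : 95.38 : 100.00 : 39.71 : 5.21

5.65 : 38.63 : 95.38 : 100.00 : 39.71 : 5.21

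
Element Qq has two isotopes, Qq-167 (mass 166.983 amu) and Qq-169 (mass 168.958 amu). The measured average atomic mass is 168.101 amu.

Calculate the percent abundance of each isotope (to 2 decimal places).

Qq-167: 43.39%, Qq-169: 56.61%

With x = fraction of Qq-167 (so Qq-169 is 1 − x):
166.983·x + 168.958·(1 − x) = 168.101
(166.983 − 168.958)·x = 168.101 − 168.958
x = -0.857 / -1.975 = 0.43392 → 43.39% Qq-167, 56.61% Qq-169.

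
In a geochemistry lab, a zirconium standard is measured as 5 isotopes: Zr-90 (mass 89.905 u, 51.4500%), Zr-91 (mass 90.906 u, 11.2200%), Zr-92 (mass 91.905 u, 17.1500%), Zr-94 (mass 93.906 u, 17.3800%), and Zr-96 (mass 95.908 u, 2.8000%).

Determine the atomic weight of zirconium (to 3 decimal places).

Weight each isotope mass by its fractional abundance: 0.514500 × 89.905 + 0.112200 × 90.906 + 0.171500 × 91.905 + 0.173800 × 93.906 + 0.028000 × 95.908
= 46.2561 + 10.1997 + 15.7617 + 16.3209 + 2.6854 = 91.2238 u

91.224 u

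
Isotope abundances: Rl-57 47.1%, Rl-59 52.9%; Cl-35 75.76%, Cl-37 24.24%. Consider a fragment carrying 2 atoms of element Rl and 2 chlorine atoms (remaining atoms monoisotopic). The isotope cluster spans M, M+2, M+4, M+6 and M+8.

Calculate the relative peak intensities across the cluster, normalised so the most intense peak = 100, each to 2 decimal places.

Element Rl pattern (n=2): 0.221841 : 0.498318 : 0.279841
Chlorine pattern (n=2): 0.57395776 : 0.36728448 : 0.05875776
Convolve the two distributions (both contribute in 2-u steps):
  M: 0.221841×0.57395776 = 0.127327
  M+2: 0.221841×0.36728448 + 0.498318×0.57395776 = 0.367492
  M+4: 0.221841×0.05875776 + 0.498318×0.36728448 + 0.279841×0.57395776 = 0.356676
  M+6: 0.498318×0.05875776 + 0.279841×0.36728448 = 0.132061
  M+8: 0.279841×0.05875776 = 0.016443
Scale to base peak (0.367492) = 100: 34.65 : 100.00 : 97.06 : 35.94 : 4.47

34.65 : 100.00 : 97.06 : 35.94 : 4.47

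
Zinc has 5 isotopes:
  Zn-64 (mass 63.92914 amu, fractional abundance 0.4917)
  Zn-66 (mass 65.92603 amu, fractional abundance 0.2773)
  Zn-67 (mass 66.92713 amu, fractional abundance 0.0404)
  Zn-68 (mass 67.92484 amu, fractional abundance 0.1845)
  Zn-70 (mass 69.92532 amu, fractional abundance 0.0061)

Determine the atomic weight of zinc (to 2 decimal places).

65.38 amu

Ar = Σ fᵢ·mᵢ = 0.4917 × 63.92914 + 0.2773 × 65.92603 + 0.0404 × 66.92713 + 0.1845 × 67.92484 + 0.0061 × 69.92532
= 31.433958 + 18.281288 + 2.703856 + 12.532133 + 0.426544 = 65.377779 amu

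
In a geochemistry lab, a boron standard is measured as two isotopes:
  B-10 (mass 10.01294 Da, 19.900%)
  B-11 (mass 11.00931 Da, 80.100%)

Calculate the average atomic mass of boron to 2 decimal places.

10.81 Da

Ar = Σ fᵢ·mᵢ = 0.19900 × 10.01294 + 0.80100 × 11.00931
= 1.992575 + 8.818457 = 10.811032 Da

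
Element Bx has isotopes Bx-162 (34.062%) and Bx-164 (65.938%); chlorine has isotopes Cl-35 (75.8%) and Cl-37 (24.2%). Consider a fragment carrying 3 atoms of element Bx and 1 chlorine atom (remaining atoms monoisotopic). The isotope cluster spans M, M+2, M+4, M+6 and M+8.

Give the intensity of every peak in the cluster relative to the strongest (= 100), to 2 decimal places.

Element Bx pattern (n=3): 0.03951941 : 0.22950773 : 0.44428632 : 0.28668654
Chlorine pattern (n=1): 0.7580 : 0.2420
Convolve the two distributions (both contribute in 2-u steps):
  M: 0.03951941×0.7580 = 0.029956
  M+2: 0.03951941×0.2420 + 0.22950773×0.7580 = 0.183531
  M+4: 0.22950773×0.2420 + 0.44428632×0.7580 = 0.392310
  M+6: 0.44428632×0.2420 + 0.28668654×0.7580 = 0.324826
  M+8: 0.28668654×0.2420 = 0.069378
Scale to base peak (0.392310) = 100: 7.64 : 46.78 : 100.00 : 82.80 : 17.68

7.64 : 46.78 : 100.00 : 82.80 : 17.68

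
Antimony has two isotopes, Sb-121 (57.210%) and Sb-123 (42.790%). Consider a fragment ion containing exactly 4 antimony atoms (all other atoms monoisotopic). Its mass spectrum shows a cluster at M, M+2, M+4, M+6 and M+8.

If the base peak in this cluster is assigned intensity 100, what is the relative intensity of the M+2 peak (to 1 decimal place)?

89.1

Term probabilities: M 0.1071, M+2 0.3205, M+4 0.3596, M+6 0.1793, M+8 0.0335. Base peak = M+4.
P(M+4) = C(4,2) × 0.57210^2 × 0.42790^2 = 6 × 0.32729841 × 0.18309841 = 0.359567 (base)
P(M+2) = C(4,1) × 0.57210^3 × 0.42790^1 = 4 × 0.18724742 × 0.4279 = 0.320493
Relative intensity = 0.320493 / 0.359567 × 100 = 89.1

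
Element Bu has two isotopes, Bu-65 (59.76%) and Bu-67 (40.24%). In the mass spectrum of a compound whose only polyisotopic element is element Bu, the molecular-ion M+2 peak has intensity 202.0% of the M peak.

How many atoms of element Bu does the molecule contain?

3

For n independent Bu atoms, I(M+2)/I(M) = n · (abundance Bu-67) / (abundance Bu-65) = n · 0.4024/0.5976.
n = 2.020 × 0.5976/0.4024 = 3.00 ≈ 3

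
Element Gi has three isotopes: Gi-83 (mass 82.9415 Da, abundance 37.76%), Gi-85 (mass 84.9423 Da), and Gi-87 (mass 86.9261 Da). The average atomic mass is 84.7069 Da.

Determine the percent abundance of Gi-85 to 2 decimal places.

36.02%

Let x and y be the fractions of Gi-85 and Gi-87. Then x + y = 1 − 0.3776 = 0.6224 and 84.9423x + 86.9261y = 84.7069 − 0.3776×82.9415 = 53.3881896.
Substituting: 84.9423x + 86.9261(0.6224 − x) = 53.3881896
(84.9423 − 86.9261)x = -0.71461504  ⇒  x = 0.36023, y = 0.26217
Gi-85: 36.02%, Gi-87: 26.22%.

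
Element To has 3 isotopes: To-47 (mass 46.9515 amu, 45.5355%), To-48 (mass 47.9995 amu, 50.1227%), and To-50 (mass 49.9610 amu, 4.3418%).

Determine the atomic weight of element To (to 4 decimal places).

47.6075 amu

Weight each isotope mass by its fractional abundance: 0.455355 × 46.9515 + 0.501227 × 47.9995 + 0.043418 × 49.9610
= 21.37960 + 24.05865 + 2.16921 = 47.60746 amu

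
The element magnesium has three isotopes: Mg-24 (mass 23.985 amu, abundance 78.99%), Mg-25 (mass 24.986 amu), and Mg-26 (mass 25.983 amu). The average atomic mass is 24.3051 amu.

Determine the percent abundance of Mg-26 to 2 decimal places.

The remaining 21.01% is split between Mg-25 (fraction x) and Mg-26 (fraction 0.2101 − x).
Substituting: 24.986x + 25.983(0.2101 − x) = 5.3593485
(24.986 − 25.983)x = -0.0996798  ⇒  x = 0.09998, y = 0.11012
Mg-25: 10.00%, Mg-26: 11.01%.

11.01%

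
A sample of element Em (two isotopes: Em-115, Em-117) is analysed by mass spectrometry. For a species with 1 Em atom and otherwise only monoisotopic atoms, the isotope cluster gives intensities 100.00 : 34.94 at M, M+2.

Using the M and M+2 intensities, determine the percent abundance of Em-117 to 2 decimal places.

Write p for the Em-115 fraction. I(M+2)/I(M) = [C(1,1)·p^0·(1−p)] / p^1 = 1·(1−p)/p = 34.94/100.00 = 0.3494
(1−p)/p = 0.3494/1 = 0.3494  ⇒  p = 1/(1 + 0.3494) = 0.7411
Em-115: 74.11%, Em-117: 25.89%.

25.89%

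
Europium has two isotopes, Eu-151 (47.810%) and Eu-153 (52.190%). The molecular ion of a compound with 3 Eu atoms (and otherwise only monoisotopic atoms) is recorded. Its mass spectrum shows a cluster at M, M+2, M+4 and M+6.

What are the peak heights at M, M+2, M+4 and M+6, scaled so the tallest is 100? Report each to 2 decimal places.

27.97 : 91.61 : 100.00 : 36.39

Each Eu atom is independently Eu-151 (p = 0.47810) or Eu-153 (q = 0.52190); the cluster is the binomial expansion (p + q)^3.
P(M) = 0.47810^3 = 0.109284
P(M+2) = 3 × 0.47810^2 × 0.52190^1 = 0.357887
P(M+4) = 3 × 0.47810^1 × 0.52190^2 = 0.390674
P(M+6) = 0.52190^3 = 0.142155
The M+4 peak is largest (0.390674); scaling to 100 gives 27.97 : 91.61 : 100.00 : 36.39.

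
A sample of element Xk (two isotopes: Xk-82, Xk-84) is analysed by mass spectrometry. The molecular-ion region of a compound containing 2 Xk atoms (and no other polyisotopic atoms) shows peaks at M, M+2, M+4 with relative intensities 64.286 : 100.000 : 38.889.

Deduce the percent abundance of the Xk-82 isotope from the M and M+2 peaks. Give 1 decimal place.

Let p = fractional abundance of Xk-82. I(M+2)/I(M) = [C(2,1)·p^1·(1−p)] / p^2 = 2·(1−p)/p = 100.000/64.286 = 1.5555
(1−p)/p = 1.5555/2 = 0.7778  ⇒  p = 1/(1 + 0.7778) = 0.5625
Xk-82: 56.3%, Xk-84: 43.7%.

56.3%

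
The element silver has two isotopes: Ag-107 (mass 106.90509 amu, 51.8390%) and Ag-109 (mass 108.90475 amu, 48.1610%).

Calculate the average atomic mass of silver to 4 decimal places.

The abundance-weighted mean is 0.518390 × 106.90509 + 0.481610 × 108.90475
= 55.418530 + 52.449617 = 107.868147 amu

107.8681 amu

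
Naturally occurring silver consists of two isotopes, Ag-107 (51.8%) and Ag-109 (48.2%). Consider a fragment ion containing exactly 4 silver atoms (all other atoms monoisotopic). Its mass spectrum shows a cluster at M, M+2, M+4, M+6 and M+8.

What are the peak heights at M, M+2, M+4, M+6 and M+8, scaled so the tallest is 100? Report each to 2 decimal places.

Each Ag atom is independently Ag-107 (p = 0.518) or Ag-109 (q = 0.482); the cluster is the binomial expansion (p + q)^4.
P(M) = 0.518^4 = 0.071998
P(M+2) = 4 × 0.518^3 × 0.482^1 = 0.267976
P(M+4) = 6 × 0.518^2 × 0.482^2 = 0.374029
P(M+6) = 4 × 0.518^1 × 0.482^3 = 0.232023
P(M+8) = 0.482^4 = 0.053974
The M+4 peak is largest (0.374029); scaling to 100 gives 19.25 : 71.65 : 100.00 : 62.03 : 14.43.

19.25 : 71.65 : 100.00 : 62.03 : 14.43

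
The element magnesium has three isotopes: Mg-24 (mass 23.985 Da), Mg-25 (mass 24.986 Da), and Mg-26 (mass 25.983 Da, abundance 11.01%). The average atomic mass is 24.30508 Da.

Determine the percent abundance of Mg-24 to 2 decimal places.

78.99%

The remaining 88.99% is split between Mg-24 (fraction x) and Mg-25 (fraction 0.8899 − x).
Substituting: 23.985x + 24.986(0.8899 − x) = 21.4443517
(23.985 − 24.986)x = -0.7906897  ⇒  x = 0.78990, y = 0.10000
Mg-24: 78.99%, Mg-25: 10.00%.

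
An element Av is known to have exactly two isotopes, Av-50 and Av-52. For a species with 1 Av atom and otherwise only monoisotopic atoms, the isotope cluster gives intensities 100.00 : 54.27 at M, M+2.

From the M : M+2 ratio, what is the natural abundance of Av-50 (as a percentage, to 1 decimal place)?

64.8%

Write p for the Av-50 fraction. I(M+2)/I(M) = [C(1,1)·p^0·(1−p)] / p^1 = 1·(1−p)/p = 54.27/100.00 = 0.5427
(1−p)/p = 0.5427/1 = 0.5427  ⇒  p = 1/(1 + 0.5427) = 0.6482
Av-50: 64.8%, Av-52: 35.2%.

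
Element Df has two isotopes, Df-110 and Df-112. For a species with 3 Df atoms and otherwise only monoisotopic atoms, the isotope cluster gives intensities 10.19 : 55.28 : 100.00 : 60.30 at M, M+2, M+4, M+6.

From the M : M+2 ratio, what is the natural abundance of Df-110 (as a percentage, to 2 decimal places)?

If p is the fraction of Df that is Df-110, then I(M+2)/I(M) = [C(3,1)·p^2·(1−p)] / p^3 = 3·(1−p)/p = 55.28/10.19 = 5.4249
(1−p)/p = 5.4249/3 = 1.8083  ⇒  p = 1/(1 + 1.8083) = 0.3561
Df-110: 35.61%, Df-112: 64.39%.

35.61%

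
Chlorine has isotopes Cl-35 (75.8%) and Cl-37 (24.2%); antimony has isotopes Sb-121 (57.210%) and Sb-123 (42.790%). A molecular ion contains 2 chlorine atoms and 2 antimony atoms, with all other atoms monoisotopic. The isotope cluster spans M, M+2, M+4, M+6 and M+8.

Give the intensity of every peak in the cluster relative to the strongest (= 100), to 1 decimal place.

Chlorine pattern (n=2): 0.574564 : 0.366872 : 0.058564
Antimony pattern (n=2): 0.32729841 : 0.48960318 : 0.18309841
Convolve the two distributions (both contribute in 2-u steps):
  M: 0.574564×0.32729841 = 0.188054
  M+2: 0.574564×0.48960318 + 0.366872×0.32729841 = 0.401385
  M+4: 0.574564×0.18309841 + 0.366872×0.48960318 + 0.058564×0.32729841 = 0.303991
  M+6: 0.366872×0.18309841 + 0.058564×0.48960318 = 0.095847
  M+8: 0.058564×0.18309841 = 0.010723
Scale to base peak (0.401385) = 100: 46.9 : 100.0 : 75.7 : 23.9 : 2.7

46.9 : 100.0 : 75.7 : 23.9 : 2.7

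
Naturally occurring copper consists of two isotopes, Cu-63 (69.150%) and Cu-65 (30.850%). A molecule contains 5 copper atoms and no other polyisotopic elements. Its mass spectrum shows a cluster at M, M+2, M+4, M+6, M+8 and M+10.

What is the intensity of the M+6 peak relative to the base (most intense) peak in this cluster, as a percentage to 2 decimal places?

(0.69150 + 0.30850)^5 gives M 0.1581, M+2 0.3527, M+4 0.3147, M+6 0.1404, M+8 0.0313, M+10 0.0028; the largest is M+2.
P(M+2) = C(5,1) × 0.69150^4 × 0.30850^1 = 5 × 0.2286487 × 0.3085 = 0.352691 (base)
P(M+6) = C(5,3) × 0.69150^2 × 0.30850^3 = 10 × 0.47817225 × 0.02936064 = 0.140394
Relative intensity = 0.140394 / 0.352691 × 100 = 39.81

39.81%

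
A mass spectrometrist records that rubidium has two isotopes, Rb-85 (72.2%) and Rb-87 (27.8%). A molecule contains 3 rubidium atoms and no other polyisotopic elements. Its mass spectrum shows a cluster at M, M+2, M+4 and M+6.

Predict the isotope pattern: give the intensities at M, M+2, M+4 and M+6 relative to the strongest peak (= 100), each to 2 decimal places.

The 3 Rb atoms are independent, so intensities follow the terms of (0.722 + 0.278)^3.
P(M) = 0.722^3 = 0.376367
P(M+2) = 3 × 0.722^2 × 0.278^1 = 0.434751
P(M+4) = 3 × 0.722^1 × 0.278^2 = 0.167397
P(M+6) = 0.278^3 = 0.021485
The M+2 peak is largest (0.434751); scaling to 100 gives 86.57 : 100.00 : 38.50 : 4.94.

86.57 : 100.00 : 38.50 : 4.94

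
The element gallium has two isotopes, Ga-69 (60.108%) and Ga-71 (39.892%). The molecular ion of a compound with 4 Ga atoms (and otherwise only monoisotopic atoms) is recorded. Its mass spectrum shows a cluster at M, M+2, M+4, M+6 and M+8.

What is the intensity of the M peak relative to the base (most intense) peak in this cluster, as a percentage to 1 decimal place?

Term probabilities: M 0.1305, M+2 0.3465, M+4 0.3450, M+6 0.1526, M+8 0.0253. Base peak = M+2.
P(M+2) = C(4,1) × 0.60108^3 × 0.39892^1 = 4 × 0.2171685 × 0.39892 = 0.346531 (base)
P(M) = C(4,0) × 0.60108^4 × 0.39892^0 = 1 × 0.13053564 × 1.0000 = 0.130536
Relative intensity = 0.130536 / 0.346531 × 100 = 37.7

37.7%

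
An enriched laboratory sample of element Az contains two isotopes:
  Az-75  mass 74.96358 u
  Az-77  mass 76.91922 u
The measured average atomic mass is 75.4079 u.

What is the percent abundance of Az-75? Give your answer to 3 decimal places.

77.280%

Writing the weighted mean with unknown fraction x of Az-75:
74.96358·x + 76.91922·(1 − x) = 75.4079
(74.96358 − 76.91922)·x = 75.4079 − 76.91922
x = -1.51132 / -1.95564 = 0.77280 → 77.280% Az-75, 22.720% Az-77.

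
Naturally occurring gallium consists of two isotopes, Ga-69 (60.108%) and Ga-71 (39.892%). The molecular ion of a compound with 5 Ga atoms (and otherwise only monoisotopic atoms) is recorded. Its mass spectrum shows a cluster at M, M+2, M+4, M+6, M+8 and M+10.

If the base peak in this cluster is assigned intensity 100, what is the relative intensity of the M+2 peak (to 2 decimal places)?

75.34

Binomial terms of (0.60108 + 0.39892)^5: M 0.0785, M+2 0.2604, M+4 0.3456, M+6 0.2294, M+8 0.0761, M+10 0.0101 → M+4 is the base peak.
P(M+4) = C(5,2) × 0.60108^3 × 0.39892^2 = 10 × 0.2171685 × 0.15913717 = 0.345596 (base)
P(M+2) = C(5,1) × 0.60108^4 × 0.39892^1 = 5 × 0.13053564 × 0.39892 = 0.260366
Relative intensity = 0.260366 / 0.345596 × 100 = 75.34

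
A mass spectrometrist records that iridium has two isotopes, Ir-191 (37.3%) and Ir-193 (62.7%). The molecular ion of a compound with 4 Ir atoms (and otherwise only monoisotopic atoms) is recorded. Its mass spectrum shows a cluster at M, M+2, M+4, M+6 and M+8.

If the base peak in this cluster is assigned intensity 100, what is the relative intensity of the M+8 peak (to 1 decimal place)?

42.0

Binomial terms of (0.373 + 0.627)^4: M 0.0194, M+2 0.1302, M+4 0.3282, M+6 0.3678, M+8 0.1546 → M+6 is the base peak.
P(M+6) = C(4,3) × 0.373^1 × 0.627^3 = 4 × 0.3730 × 0.24649188 = 0.367766 (base)
P(M+8) = C(4,4) × 0.373^0 × 0.627^4 = 1 × 1.0000 × 0.15455041 = 0.154550
Relative intensity = 0.154550 / 0.367766 × 100 = 42.0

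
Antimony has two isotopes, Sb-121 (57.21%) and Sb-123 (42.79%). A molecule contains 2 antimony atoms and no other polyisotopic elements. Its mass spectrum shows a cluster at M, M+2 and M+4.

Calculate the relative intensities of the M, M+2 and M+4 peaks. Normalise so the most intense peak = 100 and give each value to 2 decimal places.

The 2 Sb atoms are independent, so intensities follow the terms of (0.5721 + 0.4279)^2.
P(M) = 0.5721^2 = 0.327298
P(M+2) = 2 × 0.5721^1 × 0.4279^1 = 0.489603
P(M+4) = 0.4279^2 = 0.183098
The M+2 peak is largest (0.489603); scaling to 100 gives 66.85 : 100.00 : 37.40.

66.85 : 100.00 : 37.40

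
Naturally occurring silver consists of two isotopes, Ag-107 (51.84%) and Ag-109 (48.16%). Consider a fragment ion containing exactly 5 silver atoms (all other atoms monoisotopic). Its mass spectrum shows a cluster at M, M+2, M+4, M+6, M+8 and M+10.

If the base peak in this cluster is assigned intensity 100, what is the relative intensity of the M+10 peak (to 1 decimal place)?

Term probabilities: M 0.0374, M+2 0.1739, M+4 0.3231, M+6 0.3002, M+8 0.1394, M+10 0.0259. Base peak = M+4.
P(M+4) = C(5,2) × 0.5184^3 × 0.4816^2 = 10 × 0.13931407 × 0.23193856 = 0.323123 (base)
P(M+10) = C(5,5) × 0.5184^0 × 0.4816^5 = 1 × 1.0000 × 0.02590791 = 0.025908
Relative intensity = 0.025908 / 0.323123 × 100 = 8.0

8.0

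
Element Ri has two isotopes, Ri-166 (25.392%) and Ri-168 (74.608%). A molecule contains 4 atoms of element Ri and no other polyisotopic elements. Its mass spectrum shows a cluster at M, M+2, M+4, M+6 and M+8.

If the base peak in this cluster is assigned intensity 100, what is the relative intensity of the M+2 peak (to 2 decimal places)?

(0.25392 + 0.74608)^4 gives M 0.0042, M+2 0.0489, M+4 0.2153, M+6 0.4218, M+8 0.3098; the largest is M+6.
P(M+6) = C(4,3) × 0.25392^1 × 0.74608^3 = 4 × 0.25392 × 0.41529451 = 0.421806 (base)
P(M+2) = C(4,1) × 0.25392^3 × 0.74608^1 = 4 × 0.01637159 × 0.74608 = 0.048858
Relative intensity = 0.048858 / 0.421806 × 100 = 11.58

11.58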